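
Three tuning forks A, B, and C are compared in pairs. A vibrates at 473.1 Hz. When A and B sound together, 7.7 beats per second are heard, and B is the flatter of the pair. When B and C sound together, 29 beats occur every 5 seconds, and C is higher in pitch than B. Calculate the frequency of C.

B is below A, so f_B = 473.1 − 7.7 = 465.4 Hz.
B–C: Beat frequency = 29/5 = 5.8 Hz.
C is above B, so f_C = 465.4 + 5.8 = 471.2 Hz.

471.2 Hz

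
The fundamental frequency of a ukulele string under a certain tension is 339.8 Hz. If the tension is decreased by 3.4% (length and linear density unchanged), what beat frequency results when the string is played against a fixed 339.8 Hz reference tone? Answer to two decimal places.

For a string, f ∝ √T, so the new frequency is 339.8·√0.966 = 333.9734 Hz.
f_beat = |333.9734 − 339.8| = 5.83 Hz.

5.83 Hz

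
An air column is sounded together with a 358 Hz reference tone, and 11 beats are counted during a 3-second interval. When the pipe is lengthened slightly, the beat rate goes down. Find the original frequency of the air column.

361.6667 Hz

Beat frequency = 11/3 = 3.6667 Hz.
|f − 358| = 3.6667, so the air column was at either 354.3333 Hz or 361.6667 Hz.
A longer pipe has a lower fundamental; the adjustment lowers the air column's frequency.
The beat rate fell, so the adjustment moved the air column toward 358 Hz — it must have started above the reference.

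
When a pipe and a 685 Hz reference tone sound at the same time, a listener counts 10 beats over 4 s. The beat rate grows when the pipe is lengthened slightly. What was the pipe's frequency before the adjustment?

Beat frequency = 10/4 = 2.5 Hz.
|f − 685| = 2.5, so the pipe was at either 682.5 Hz or 687.5 Hz.
A longer pipe has a lower fundamental; the adjustment lowers the pipe's frequency.
The beat rate rose, so the adjustment moved the pipe further from 685 Hz — it was already below the reference.

682.5 Hz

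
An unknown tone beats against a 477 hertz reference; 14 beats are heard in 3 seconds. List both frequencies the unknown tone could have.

472.3333 Hz or 481.6667 Hz

Beat frequency = 14/3 = 4.6667 Hz.
|f − 477| = 4.6667, so f = 477 ± 4.6667.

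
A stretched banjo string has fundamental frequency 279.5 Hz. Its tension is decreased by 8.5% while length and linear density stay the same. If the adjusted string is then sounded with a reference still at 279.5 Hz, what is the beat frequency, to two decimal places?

For a string, f ∝ √T, so the new frequency is 279.5·√0.915 = 267.3575 Hz.
f_beat = |267.3575 − 279.5| = 12.14 Hz.

12.14 Hz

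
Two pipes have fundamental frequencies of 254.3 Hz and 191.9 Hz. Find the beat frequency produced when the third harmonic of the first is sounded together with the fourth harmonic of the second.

4.7 Hz

Third harmonic of the first: 3·254.3 = 762.9 Hz.
Fourth harmonic of the second: 4·191.9 = 767.6 Hz.
f_beat = |762.9 − 767.6| = 4.7 Hz.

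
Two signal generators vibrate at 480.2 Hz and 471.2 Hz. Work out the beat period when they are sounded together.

f_beat = |480.2 − 471.2| = 9 Hz.
Beat period T = 1 / f_beat = 1 / 9 s.

0.111 s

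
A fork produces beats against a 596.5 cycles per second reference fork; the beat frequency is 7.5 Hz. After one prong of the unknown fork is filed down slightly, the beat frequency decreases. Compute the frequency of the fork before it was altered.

|f − 596.5| = 7.5, so the fork was at either 589 Hz or 604 Hz.
Filing a prong removes mass and raises the fork's frequency; the adjustment raises the fork's frequency.
The beat rate fell, so the adjustment moved the fork toward 596.5 Hz — it must have started below the reference.

589 Hz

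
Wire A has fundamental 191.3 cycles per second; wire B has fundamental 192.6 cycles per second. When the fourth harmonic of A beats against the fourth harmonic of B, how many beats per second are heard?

5.2 Hz

Fourth harmonic of the first: 4·191.3 = 765.2 Hz.
Fourth harmonic of the second: 4·192.6 = 770.4 Hz.
f_beat = |765.2 − 770.4| = 5.2 Hz.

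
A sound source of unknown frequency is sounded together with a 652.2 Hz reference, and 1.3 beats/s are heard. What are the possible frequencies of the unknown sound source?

650.9 Hz or 653.5 Hz

|f − 652.2| = 1.3, so f = 652.2 ± 1.3.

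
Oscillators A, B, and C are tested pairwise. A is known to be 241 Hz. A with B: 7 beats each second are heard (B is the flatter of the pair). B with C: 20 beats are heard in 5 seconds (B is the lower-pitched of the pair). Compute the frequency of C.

238 Hz

B is below A, so f_B = 241 − 7 = 234 Hz.
B–C: Beat frequency = 20/5 = 4 Hz.
C is above B, so f_C = 234 + 4 = 238 Hz.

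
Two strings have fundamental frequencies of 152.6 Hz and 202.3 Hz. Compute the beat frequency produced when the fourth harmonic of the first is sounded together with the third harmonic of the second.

Fourth harmonic of the first: 4·152.6 = 610.4 Hz.
Third harmonic of the second: 3·202.3 = 606.9 Hz.
f_beat = |610.4 − 606.9| = 3.5 Hz.

3.5 Hz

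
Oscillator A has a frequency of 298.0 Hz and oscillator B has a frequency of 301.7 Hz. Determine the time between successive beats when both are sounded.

f_beat = |298.0 − 301.7| = 3.7 Hz.
Beat period T = 1 / f_beat = 1 / 3.7 s.

0.270 s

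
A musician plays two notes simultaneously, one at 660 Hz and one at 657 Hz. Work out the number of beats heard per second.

f_beat = |f₁ − f₂|.
|660 − 657| = 3 Hz.

3 Hz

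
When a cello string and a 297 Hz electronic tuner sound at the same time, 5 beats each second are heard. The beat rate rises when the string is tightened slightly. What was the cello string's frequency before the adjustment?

302 Hz

|f − 297| = 5, so the cello string was at either 292 Hz or 302 Hz.
Increasing tension raises a string's frequency; the adjustment raises the cello string's frequency.
The beat rate rose, so the adjustment moved the cello string further from 297 Hz — it was already above the reference.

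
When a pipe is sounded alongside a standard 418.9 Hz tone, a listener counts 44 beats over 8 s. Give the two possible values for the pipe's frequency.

Beat frequency = 44/8 = 5.5 Hz.
|f − 418.9| = 5.5, so f = 418.9 ± 5.5.

413.4 Hz or 424.4 Hz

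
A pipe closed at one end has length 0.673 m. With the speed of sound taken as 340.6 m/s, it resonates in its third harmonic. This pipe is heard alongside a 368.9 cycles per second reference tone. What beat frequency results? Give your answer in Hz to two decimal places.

Closed pipe (odd harmonics): f_n = n·v/(4L) = 3·340.6/(4·0.673) = 379.5691 Hz.
f_beat = |379.5691 − 368.9| = 10.67 Hz.

10.67 Hz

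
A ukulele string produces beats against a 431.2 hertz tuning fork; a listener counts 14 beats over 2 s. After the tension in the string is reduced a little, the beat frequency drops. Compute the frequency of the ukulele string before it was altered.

Beat frequency = 14/2 = 7 Hz.
|f − 431.2| = 7, so the ukulele string was at either 424.2 Hz or 438.2 Hz.
Lower tension means lower frequency; the adjustment lowers the ukulele string's frequency.
The beat rate fell, so the adjustment moved the ukulele string toward 431.2 Hz — it must have started above the reference.

438.2 Hz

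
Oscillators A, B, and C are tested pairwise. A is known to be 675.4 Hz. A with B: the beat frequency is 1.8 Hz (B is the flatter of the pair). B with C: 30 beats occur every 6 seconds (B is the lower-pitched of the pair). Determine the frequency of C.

678.6 Hz

B is below A, so f_B = 675.4 − 1.8 = 673.6 Hz.
B–C: Beat frequency = 30/6 = 5 Hz.
C is above B, so f_C = 673.6 + 5 = 678.6 Hz.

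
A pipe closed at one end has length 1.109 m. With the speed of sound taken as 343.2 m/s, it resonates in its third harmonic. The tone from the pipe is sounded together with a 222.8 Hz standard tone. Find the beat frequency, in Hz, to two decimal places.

Closed pipe (odd harmonics): f_n = n·v/(4L) = 3·343.2/(4·1.109) = 232.1010 Hz.
f_beat = |232.1010 − 222.8| = 9.30 Hz.

9.30 Hz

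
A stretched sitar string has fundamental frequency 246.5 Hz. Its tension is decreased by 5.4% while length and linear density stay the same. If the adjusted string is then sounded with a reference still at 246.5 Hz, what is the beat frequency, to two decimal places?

For a string, f ∝ √T, so the new frequency is 246.5·√0.946 = 239.7521 Hz.
f_beat = |239.7521 − 246.5| = 6.75 Hz.

6.75 Hz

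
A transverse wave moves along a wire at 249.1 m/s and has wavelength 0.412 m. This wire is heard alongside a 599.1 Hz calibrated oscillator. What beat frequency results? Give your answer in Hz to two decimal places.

5.51 Hz

Source frequency f = v/λ = 249.1/0.412 = 604.6117 Hz.
f_beat = |604.6117 − 599.1| = 5.51 Hz.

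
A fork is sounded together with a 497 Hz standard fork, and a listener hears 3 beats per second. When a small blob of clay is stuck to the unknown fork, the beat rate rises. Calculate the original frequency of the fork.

494 Hz

|f − 497| = 3, so the fork was at either 494 Hz or 500 Hz.
Adding mass to a fork lowers its frequency; the adjustment lowers the fork's frequency.
The beat rate rose, so the adjustment moved the fork further from 497 Hz — it was already below the reference.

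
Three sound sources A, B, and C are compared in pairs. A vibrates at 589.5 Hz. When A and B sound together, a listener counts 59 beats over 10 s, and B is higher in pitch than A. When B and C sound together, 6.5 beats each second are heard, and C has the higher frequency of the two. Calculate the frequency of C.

A–B: Beat frequency = 59/10 = 5.9 Hz.
B is above A, so f_B = 589.5 + 5.9 = 595.4 Hz.
C is above B, so f_C = 595.4 + 6.5 = 601.9 Hz.

601.9 Hz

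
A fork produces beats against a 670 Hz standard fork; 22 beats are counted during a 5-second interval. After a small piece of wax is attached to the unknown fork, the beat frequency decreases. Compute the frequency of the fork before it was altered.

Beat frequency = 22/5 = 4.4 Hz.
|f − 670| = 4.4, so the fork was at either 665.6 Hz or 674.4 Hz.
Loading a fork with wax lowers its frequency; the adjustment lowers the fork's frequency.
The beat rate fell, so the adjustment moved the fork toward 670 Hz — it must have started above the reference.

674.4 Hz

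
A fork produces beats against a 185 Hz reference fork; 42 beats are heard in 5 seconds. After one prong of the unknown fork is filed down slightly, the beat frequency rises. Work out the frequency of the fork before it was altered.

193.4 Hz

Beat frequency = 42/5 = 8.4 Hz.
|f − 185| = 8.4, so the fork was at either 176.6 Hz or 193.4 Hz.
Filing a prong removes mass and raises the fork's frequency; the adjustment raises the fork's frequency.
The beat rate rose, so the adjustment moved the fork further from 185 Hz — it was already above the reference.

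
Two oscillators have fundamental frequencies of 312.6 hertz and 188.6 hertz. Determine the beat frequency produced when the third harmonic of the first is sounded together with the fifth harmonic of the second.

5.2 Hz

Third harmonic of the first: 3·312.6 = 937.8 Hz.
Fifth harmonic of the second: 5·188.6 = 943.0 Hz.
f_beat = |937.8 − 943.0| = 5.2 Hz.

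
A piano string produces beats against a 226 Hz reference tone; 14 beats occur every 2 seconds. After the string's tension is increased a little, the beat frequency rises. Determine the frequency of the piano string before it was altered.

Beat frequency = 14/2 = 7 Hz.
|f − 226| = 7, so the piano string was at either 219 Hz or 233 Hz.
Higher tension means higher frequency; the adjustment raises the piano string's frequency.
The beat rate rose, so the adjustment moved the piano string further from 226 Hz — it was already above the reference.

233 Hz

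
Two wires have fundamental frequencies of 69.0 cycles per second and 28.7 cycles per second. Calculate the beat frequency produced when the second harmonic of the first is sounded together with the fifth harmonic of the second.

Second harmonic of the first: 2·69.0 = 138.0 Hz.
Fifth harmonic of the second: 5·28.7 = 143.5 Hz.
f_beat = |138.0 − 143.5| = 5.5 Hz.

5.5 Hz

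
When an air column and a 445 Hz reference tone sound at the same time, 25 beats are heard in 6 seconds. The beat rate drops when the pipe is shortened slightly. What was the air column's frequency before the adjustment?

440.8333 Hz

Beat frequency = 25/6 = 4.1667 Hz.
|f − 445| = 4.1667, so the air column was at either 440.8333 Hz or 449.1667 Hz.
A shorter pipe has a higher fundamental; the adjustment raises the air column's frequency.
The beat rate fell, so the adjustment moved the air column toward 445 Hz — it must have started below the reference.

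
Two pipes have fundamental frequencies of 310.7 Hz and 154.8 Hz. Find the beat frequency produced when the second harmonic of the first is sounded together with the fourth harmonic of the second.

Second harmonic of the first: 2·310.7 = 621.4 Hz.
Fourth harmonic of the second: 4·154.8 = 619.2 Hz.
f_beat = |621.4 − 619.2| = 2.2 Hz.

2.2 Hz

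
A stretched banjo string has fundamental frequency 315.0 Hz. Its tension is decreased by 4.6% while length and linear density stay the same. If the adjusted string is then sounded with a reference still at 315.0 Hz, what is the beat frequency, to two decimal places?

7.33 Hz

For a string, f ∝ √T, so the new frequency is 315.0·√0.954 = 307.6697 Hz.
f_beat = |307.6697 − 315.0| = 7.33 Hz.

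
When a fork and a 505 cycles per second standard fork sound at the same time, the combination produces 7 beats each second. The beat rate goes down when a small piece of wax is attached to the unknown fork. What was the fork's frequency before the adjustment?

512 Hz

|f − 505| = 7, so the fork was at either 498 Hz or 512 Hz.
Loading a fork with wax lowers its frequency; the adjustment lowers the fork's frequency.
The beat rate fell, so the adjustment moved the fork toward 505 Hz — it must have started above the reference.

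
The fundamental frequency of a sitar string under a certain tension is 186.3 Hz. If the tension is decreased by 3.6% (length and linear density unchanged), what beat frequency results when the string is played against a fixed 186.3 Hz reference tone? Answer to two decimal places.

3.38 Hz

For a string, f ∝ √T, so the new frequency is 186.3·√0.964 = 182.9159 Hz.
f_beat = |182.9159 − 186.3| = 3.38 Hz.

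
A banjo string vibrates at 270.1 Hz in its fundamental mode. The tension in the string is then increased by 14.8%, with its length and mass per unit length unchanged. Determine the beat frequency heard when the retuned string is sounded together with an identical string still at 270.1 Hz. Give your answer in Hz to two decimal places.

19.30 Hz

For a string, f ∝ √T, so the new frequency is 270.1·√1.148 = 289.3980 Hz.
f_beat = |289.3980 − 270.1| = 19.30 Hz.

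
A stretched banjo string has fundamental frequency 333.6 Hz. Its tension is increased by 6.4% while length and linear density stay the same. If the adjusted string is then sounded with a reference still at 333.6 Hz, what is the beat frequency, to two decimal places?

10.51 Hz

For a string, f ∝ √T, so the new frequency is 333.6·√1.064 = 344.1097 Hz.
f_beat = |344.1097 − 333.6| = 10.51 Hz.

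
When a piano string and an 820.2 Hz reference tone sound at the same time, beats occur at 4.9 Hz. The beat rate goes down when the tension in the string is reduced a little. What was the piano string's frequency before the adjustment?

825.1 Hz

|f − 820.2| = 4.9, so the piano string was at either 815.3 Hz or 825.1 Hz.
Lower tension means lower frequency; the adjustment lowers the piano string's frequency.
The beat rate fell, so the adjustment moved the piano string toward 820.2 Hz — it must have started above the reference.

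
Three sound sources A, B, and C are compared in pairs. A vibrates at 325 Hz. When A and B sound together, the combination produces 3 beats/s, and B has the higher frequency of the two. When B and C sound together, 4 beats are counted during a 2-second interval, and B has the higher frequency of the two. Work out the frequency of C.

326 Hz

B is above A, so f_B = 325 + 3 = 328 Hz.
B–C: Beat frequency = 4/2 = 2 Hz.
C is below B, so f_C = 328 − 2 = 326 Hz.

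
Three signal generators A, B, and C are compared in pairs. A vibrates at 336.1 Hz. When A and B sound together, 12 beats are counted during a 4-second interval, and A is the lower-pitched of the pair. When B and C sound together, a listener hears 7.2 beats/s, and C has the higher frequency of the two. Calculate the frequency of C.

346.3 Hz

A–B: Beat frequency = 12/4 = 3 Hz.
B is above A, so f_B = 336.1 + 3 = 339.1 Hz.
C is above B, so f_C = 339.1 + 7.2 = 346.3 Hz.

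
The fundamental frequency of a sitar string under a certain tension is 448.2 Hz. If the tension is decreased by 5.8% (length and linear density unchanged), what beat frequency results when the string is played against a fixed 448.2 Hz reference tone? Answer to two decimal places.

For a string, f ∝ √T, so the new frequency is 448.2·√0.942 = 435.0081 Hz.
f_beat = |435.0081 − 448.2| = 13.19 Hz.

13.19 Hz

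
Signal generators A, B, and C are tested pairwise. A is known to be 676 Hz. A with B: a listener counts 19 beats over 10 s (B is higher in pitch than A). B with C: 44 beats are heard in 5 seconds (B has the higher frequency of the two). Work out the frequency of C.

669.1 Hz

A–B: Beat frequency = 19/10 = 1.9 Hz.
B is above A, so f_B = 676 + 1.9 = 677.9 Hz.
B–C: Beat frequency = 44/5 = 8.8 Hz.
C is below B, so f_C = 677.9 − 8.8 = 669.1 Hz.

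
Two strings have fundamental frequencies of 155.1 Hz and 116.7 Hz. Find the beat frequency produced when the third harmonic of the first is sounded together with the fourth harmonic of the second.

Third harmonic of the first: 3·155.1 = 465.3 Hz.
Fourth harmonic of the second: 4·116.7 = 466.8 Hz.
f_beat = |465.3 − 466.8| = 1.5 Hz.

1.5 Hz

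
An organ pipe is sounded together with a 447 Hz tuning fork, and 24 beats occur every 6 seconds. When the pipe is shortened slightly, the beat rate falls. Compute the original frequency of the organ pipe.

443 Hz

Beat frequency = 24/6 = 4 Hz.
|f − 447| = 4, so the organ pipe was at either 443 Hz or 451 Hz.
A shorter pipe has a higher fundamental; the adjustment raises the organ pipe's frequency.
The beat rate fell, so the adjustment moved the organ pipe toward 447 Hz — it must have started below the reference.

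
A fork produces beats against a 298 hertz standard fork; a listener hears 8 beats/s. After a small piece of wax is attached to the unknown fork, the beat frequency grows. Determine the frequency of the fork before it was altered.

290 Hz

|f − 298| = 8, so the fork was at either 290 Hz or 306 Hz.
Loading a fork with wax lowers its frequency; the adjustment lowers the fork's frequency.
The beat rate rose, so the adjustment moved the fork further from 298 Hz — it was already below the reference.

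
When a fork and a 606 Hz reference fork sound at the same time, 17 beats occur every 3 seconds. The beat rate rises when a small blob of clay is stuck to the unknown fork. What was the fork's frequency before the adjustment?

Beat frequency = 17/3 = 5.6667 Hz.
|f − 606| = 5.6667, so the fork was at either 600.3333 Hz or 611.6667 Hz.
Adding mass to a fork lowers its frequency; the adjustment lowers the fork's frequency.
The beat rate rose, so the adjustment moved the fork further from 606 Hz — it was already below the reference.

600.3333 Hz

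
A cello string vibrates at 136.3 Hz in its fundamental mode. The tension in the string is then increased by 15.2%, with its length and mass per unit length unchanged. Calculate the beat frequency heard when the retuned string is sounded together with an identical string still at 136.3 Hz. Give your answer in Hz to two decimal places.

9.99 Hz

For a string, f ∝ √T, so the new frequency is 136.3·√1.152 = 146.2925 Hz.
f_beat = |146.2925 − 136.3| = 9.99 Hz.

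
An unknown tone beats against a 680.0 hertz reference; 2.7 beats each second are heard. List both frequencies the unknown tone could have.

677.3 Hz or 682.7 Hz

|f − 680.0| = 2.7, so f = 680.0 ± 2.7.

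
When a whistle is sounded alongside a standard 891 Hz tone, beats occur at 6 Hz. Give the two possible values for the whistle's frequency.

885 Hz or 897 Hz

|f − 891| = 6, so f = 891 ± 6.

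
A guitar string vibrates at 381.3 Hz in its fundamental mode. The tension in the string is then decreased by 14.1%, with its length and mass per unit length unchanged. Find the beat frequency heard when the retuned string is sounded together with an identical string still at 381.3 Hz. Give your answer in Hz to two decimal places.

For a string, f ∝ √T, so the new frequency is 381.3·√0.859 = 353.3974 Hz.
f_beat = |353.3974 − 381.3| = 27.90 Hz.

27.90 Hz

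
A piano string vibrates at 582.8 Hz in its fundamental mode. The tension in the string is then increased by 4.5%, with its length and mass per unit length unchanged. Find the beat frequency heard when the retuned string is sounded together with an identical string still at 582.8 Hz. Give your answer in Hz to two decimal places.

12.97 Hz

For a string, f ∝ √T, so the new frequency is 582.8·√1.045 = 595.7687 Hz.
f_beat = |595.7687 − 582.8| = 12.97 Hz.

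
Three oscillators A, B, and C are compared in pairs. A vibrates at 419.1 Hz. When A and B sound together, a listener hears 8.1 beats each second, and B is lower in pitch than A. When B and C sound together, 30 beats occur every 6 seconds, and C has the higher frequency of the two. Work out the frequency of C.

B is below A, so f_B = 419.1 − 8.1 = 411 Hz.
B–C: Beat frequency = 30/6 = 5 Hz.
C is above B, so f_C = 411 + 5 = 416 Hz.

416 Hz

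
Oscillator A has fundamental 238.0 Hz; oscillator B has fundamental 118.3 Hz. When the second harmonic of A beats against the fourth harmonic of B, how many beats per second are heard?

Second harmonic of the first: 2·238.0 = 476.0 Hz.
Fourth harmonic of the second: 4·118.3 = 473.2 Hz.
f_beat = |476.0 − 473.2| = 2.8 Hz.

2.8 Hz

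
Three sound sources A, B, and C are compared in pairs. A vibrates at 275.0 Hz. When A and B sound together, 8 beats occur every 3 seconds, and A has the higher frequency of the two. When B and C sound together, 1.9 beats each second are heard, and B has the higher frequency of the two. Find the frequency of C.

A–B: Beat frequency = 8/3 = 2.6667 Hz.
B is below A, so f_B = 275.0 − 2.6667 = 272.3333 Hz.
C is below B, so f_C = 272.3333 − 1.9 = 270.4333 Hz.

270.4333 Hz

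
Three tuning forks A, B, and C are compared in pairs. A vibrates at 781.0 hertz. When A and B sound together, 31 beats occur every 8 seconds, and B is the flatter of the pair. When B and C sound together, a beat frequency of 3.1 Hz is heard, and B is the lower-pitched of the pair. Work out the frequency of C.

780.225 Hz

A–B: Beat frequency = 31/8 = 3.875 Hz.
B is below A, so f_B = 781.0 − 3.875 = 777.125 Hz.
C is above B, so f_C = 777.125 + 3.1 = 780.225 Hz.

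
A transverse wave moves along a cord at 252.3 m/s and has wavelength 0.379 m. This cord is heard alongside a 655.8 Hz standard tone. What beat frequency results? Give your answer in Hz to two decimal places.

Source frequency f = v/λ = 252.3/0.379 = 665.6992 Hz.
f_beat = |665.6992 − 655.8| = 9.90 Hz.

9.90 Hz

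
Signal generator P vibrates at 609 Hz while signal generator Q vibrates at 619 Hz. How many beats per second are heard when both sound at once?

10 Hz

The beat frequency equals the magnitude of the frequency difference.
|609 − 619| = 10 Hz.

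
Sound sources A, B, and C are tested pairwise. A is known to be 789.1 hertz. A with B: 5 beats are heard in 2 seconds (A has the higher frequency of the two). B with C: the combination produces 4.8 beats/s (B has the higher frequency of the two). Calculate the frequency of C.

781.8 Hz

A–B: Beat frequency = 5/2 = 2.5 Hz.
B is below A, so f_B = 789.1 − 2.5 = 786.6 Hz.
C is below B, so f_C = 786.6 − 4.8 = 781.8 Hz.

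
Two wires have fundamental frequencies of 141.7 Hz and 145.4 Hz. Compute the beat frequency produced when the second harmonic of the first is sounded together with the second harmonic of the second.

Second harmonic of the first: 2·141.7 = 283.4 Hz.
Second harmonic of the second: 2·145.4 = 290.8 Hz.
f_beat = |283.4 − 290.8| = 7.4 Hz.

7.4 Hz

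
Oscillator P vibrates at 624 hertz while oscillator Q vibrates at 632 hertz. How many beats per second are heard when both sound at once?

The beat frequency equals the magnitude of the frequency difference.
|624 − 632| = 8 Hz.

8 Hz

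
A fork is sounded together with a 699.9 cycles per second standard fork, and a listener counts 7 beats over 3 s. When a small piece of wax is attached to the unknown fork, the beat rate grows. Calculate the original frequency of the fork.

Beat frequency = 7/3 = 2.3333 Hz.
|f − 699.9| = 2.3333, so the fork was at either 697.5667 Hz or 702.2333 Hz.
Loading a fork with wax lowers its frequency; the adjustment lowers the fork's frequency.
The beat rate rose, so the adjustment moved the fork further from 699.9 Hz — it was already below the reference.

697.5667 Hz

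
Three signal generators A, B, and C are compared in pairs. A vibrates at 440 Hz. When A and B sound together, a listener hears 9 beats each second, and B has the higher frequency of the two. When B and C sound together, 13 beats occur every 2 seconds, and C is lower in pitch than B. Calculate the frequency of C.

B is above A, so f_B = 440 + 9 = 449 Hz.
B–C: Beat frequency = 13/2 = 6.5 Hz.
C is below B, so f_C = 449 − 6.5 = 442.5 Hz.

442.5 Hz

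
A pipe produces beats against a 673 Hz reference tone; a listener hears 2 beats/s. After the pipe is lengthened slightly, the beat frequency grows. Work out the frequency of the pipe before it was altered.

|f − 673| = 2, so the pipe was at either 671 Hz or 675 Hz.
A longer pipe has a lower fundamental; the adjustment lowers the pipe's frequency.
The beat rate rose, so the adjustment moved the pipe further from 673 Hz — it was already below the reference.

671 Hz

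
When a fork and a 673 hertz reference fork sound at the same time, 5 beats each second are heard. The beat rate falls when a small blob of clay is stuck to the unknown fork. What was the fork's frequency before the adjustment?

|f − 673| = 5, so the fork was at either 668 Hz or 678 Hz.
Adding mass to a fork lowers its frequency; the adjustment lowers the fork's frequency.
The beat rate fell, so the adjustment moved the fork toward 673 Hz — it must have started above the reference.

678 Hz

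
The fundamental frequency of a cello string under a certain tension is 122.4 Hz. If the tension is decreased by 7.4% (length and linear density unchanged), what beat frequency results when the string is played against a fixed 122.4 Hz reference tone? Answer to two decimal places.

For a string, f ∝ √T, so the new frequency is 122.4·√0.926 = 117.7842 Hz.
f_beat = |117.7842 − 122.4| = 4.62 Hz.

4.62 Hz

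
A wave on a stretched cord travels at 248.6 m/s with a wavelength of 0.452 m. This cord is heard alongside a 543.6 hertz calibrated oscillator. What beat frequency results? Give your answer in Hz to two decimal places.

Source frequency f = v/λ = 248.6/0.452 = 550.0000 Hz.
f_beat = |550.0000 − 543.6| = 6.40 Hz.

6.40 Hz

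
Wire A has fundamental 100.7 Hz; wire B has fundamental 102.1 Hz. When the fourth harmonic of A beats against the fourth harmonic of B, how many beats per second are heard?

Fourth harmonic of the first: 4·100.7 = 402.8 Hz.
Fourth harmonic of the second: 4·102.1 = 408.4 Hz.
f_beat = |402.8 − 408.4| = 5.6 Hz.

5.6 Hz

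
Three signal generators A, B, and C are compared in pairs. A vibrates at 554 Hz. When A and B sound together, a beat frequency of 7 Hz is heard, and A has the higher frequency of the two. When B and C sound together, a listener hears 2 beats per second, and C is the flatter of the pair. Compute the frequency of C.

B is below A, so f_B = 554 − 7 = 547 Hz.
C is below B, so f_C = 547 − 2 = 545 Hz.

545 Hz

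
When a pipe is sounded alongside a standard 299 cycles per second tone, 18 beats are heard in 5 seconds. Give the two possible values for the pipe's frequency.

295.4 Hz or 302.6 Hz

Beat frequency = 18/5 = 3.6 Hz.
|f − 299| = 3.6, so f = 299 ± 3.6.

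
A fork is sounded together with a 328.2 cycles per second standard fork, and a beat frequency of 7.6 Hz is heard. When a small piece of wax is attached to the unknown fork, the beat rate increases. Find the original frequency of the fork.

|f − 328.2| = 7.6, so the fork was at either 320.6 Hz or 335.8 Hz.
Loading a fork with wax lowers its frequency; the adjustment lowers the fork's frequency.
The beat rate rose, so the adjustment moved the fork further from 328.2 Hz — it was already below the reference.

320.6 Hz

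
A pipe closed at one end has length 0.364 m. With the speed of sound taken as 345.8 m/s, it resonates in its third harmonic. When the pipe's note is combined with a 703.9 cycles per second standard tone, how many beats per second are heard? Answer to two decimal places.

8.60 Hz

Closed pipe (odd harmonics): f_n = n·v/(4L) = 3·345.8/(4·0.364) = 712.5000 Hz.
f_beat = |712.5000 − 703.9| = 8.60 Hz.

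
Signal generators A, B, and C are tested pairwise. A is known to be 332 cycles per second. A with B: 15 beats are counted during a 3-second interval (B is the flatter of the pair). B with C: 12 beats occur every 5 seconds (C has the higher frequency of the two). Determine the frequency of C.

A–B: Beat frequency = 15/3 = 5 Hz.
B is below A, so f_B = 332 − 5 = 327 Hz.
B–C: Beat frequency = 12/5 = 2.4 Hz.
C is above B, so f_C = 327 + 2.4 = 329.4 Hz.

329.4 Hz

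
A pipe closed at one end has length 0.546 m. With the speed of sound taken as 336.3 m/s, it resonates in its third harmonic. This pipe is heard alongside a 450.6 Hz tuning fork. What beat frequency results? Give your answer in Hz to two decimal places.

Closed pipe (odd harmonics): f_n = n·v/(4L) = 3·336.3/(4·0.546) = 461.9505 Hz.
f_beat = |461.9505 − 450.6| = 11.35 Hz.

11.35 Hz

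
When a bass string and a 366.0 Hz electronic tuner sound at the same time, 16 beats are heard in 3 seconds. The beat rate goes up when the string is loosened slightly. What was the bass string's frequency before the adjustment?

360.6667 Hz

Beat frequency = 16/3 = 5.3333 Hz.
|f − 366.0| = 5.3333, so the bass string was at either 360.6667 Hz or 371.3333 Hz.
Reducing tension lowers a string's frequency; the adjustment lowers the bass string's frequency.
The beat rate rose, so the adjustment moved the bass string further from 366.0 Hz — it was already below the reference.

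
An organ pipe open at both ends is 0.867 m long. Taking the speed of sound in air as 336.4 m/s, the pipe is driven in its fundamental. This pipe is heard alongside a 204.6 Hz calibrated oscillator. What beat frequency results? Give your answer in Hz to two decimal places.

10.60 Hz

Open pipe: f_n = n·v/(2L) = 1·336.4/(2·0.867) = 194.0023 Hz.
f_beat = |194.0023 − 204.6| = 10.60 Hz.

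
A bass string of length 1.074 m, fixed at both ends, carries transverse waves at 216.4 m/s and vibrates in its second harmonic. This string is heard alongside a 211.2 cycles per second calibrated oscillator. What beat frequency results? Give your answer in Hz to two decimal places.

9.71 Hz

For a string fixed at both ends, f_n = n·v/(2L) = 2·216.4/(2·1.074) = 201.4898 Hz.
f_beat = |201.4898 − 211.2| = 9.71 Hz.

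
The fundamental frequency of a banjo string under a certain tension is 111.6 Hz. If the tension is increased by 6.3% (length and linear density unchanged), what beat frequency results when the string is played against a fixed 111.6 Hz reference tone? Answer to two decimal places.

For a string, f ∝ √T, so the new frequency is 111.6·√1.063 = 115.0617 Hz.
f_beat = |115.0617 − 111.6| = 3.46 Hz.

3.46 Hz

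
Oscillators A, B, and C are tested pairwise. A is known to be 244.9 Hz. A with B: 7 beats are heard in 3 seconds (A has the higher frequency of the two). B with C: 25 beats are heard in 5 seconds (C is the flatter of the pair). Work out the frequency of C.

237.5667 Hz

A–B: Beat frequency = 7/3 = 2.3333 Hz.
B is below A, so f_B = 244.9 − 2.3333 = 242.5667 Hz.
B–C: Beat frequency = 25/5 = 5 Hz.
C is below B, so f_C = 242.5667 − 5 = 237.5667 Hz.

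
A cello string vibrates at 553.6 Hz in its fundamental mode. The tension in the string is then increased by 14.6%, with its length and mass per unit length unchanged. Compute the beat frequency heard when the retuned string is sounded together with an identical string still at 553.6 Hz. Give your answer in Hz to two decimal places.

For a string, f ∝ √T, so the new frequency is 553.6·√1.146 = 592.6365 Hz.
f_beat = |592.6365 − 553.6| = 39.04 Hz.

39.04 Hz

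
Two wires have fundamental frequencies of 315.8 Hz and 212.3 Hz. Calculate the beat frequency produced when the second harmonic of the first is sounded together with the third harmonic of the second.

5.3 Hz

Second harmonic of the first: 2·315.8 = 631.6 Hz.
Third harmonic of the second: 3·212.3 = 636.9 Hz.
f_beat = |631.6 − 636.9| = 5.3 Hz.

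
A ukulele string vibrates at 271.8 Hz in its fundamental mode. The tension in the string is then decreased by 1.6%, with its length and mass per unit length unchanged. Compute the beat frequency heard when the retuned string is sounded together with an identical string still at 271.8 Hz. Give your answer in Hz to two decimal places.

For a string, f ∝ √T, so the new frequency is 271.8·√0.984 = 269.6168 Hz.
f_beat = |269.6168 − 271.8| = 2.18 Hz.

2.18 Hz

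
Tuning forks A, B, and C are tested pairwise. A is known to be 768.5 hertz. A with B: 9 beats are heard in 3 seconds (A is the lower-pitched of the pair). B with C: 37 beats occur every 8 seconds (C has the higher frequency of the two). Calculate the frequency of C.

A–B: Beat frequency = 9/3 = 3 Hz.
B is above A, so f_B = 768.5 + 3 = 771.5 Hz.
B–C: Beat frequency = 37/8 = 4.625 Hz.
C is above B, so f_C = 771.5 + 4.625 = 776.125 Hz.

776.125 Hz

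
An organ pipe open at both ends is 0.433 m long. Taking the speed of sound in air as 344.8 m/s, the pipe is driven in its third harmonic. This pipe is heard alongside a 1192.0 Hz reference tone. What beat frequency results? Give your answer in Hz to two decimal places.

2.46 Hz

Open pipe: f_n = n·v/(2L) = 3·344.8/(2·0.433) = 1194.4573 Hz.
f_beat = |1194.4573 − 1192.0| = 2.46 Hz.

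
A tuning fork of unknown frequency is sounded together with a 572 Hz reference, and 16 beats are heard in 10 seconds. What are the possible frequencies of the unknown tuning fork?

Beat frequency = 16/10 = 1.6 Hz.
|f − 572| = 1.6, so f = 572 ± 1.6.

570.4 Hz or 573.6 Hz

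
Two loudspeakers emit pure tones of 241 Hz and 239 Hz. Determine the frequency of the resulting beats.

2 Hz

Beats arise from superposition of two nearby frequencies; the beat rate is |f₁ − f₂|.
|241 − 239| = 2 Hz.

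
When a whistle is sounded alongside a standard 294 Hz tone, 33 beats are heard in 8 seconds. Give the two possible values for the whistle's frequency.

289.875 Hz or 298.125 Hz

Beat frequency = 33/8 = 4.125 Hz.
|f − 294| = 4.125, so f = 294 ± 4.125.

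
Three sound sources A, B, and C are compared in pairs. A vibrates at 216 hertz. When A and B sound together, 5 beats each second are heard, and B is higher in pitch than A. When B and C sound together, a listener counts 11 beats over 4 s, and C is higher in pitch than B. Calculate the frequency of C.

223.75 Hz

B is above A, so f_B = 216 + 5 = 221 Hz.
B–C: Beat frequency = 11/4 = 2.75 Hz.
C is above B, so f_C = 221 + 2.75 = 223.75 Hz.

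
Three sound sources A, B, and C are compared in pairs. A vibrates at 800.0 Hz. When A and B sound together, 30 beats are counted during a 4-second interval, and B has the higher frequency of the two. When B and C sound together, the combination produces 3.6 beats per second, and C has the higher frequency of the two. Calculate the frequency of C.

811.1 Hz

A–B: Beat frequency = 30/4 = 7.5 Hz.
B is above A, so f_B = 800.0 + 7.5 = 807.5 Hz.
C is above B, so f_C = 807.5 + 3.6 = 811.1 Hz.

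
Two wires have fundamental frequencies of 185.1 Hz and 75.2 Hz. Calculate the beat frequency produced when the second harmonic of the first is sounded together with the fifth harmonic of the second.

Second harmonic of the first: 2·185.1 = 370.2 Hz.
Fifth harmonic of the second: 5·75.2 = 376.0 Hz.
f_beat = |370.2 − 376.0| = 5.8 Hz.

5.8 Hz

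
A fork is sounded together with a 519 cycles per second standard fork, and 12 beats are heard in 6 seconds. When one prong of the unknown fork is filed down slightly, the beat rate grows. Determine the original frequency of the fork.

Beat frequency = 12/6 = 2 Hz.
|f − 519| = 2, so the fork was at either 517 Hz or 521 Hz.
Filing a prong removes mass and raises the fork's frequency; the adjustment raises the fork's frequency.
The beat rate rose, so the adjustment moved the fork further from 519 Hz — it was already above the reference.

521 Hz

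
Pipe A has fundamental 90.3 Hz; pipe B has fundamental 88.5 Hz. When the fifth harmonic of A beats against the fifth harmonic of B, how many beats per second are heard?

9.0 Hz

Fifth harmonic of the first: 5·90.3 = 451.5 Hz.
Fifth harmonic of the second: 5·88.5 = 442.5 Hz.
f_beat = |451.5 − 442.5| = 9.0 Hz.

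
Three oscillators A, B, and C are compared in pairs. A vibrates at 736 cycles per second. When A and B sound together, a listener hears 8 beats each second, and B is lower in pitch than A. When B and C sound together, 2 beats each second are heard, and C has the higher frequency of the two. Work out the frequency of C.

B is below A, so f_B = 736 − 8 = 728 Hz.
C is above B, so f_C = 728 + 2 = 730 Hz.

730 Hz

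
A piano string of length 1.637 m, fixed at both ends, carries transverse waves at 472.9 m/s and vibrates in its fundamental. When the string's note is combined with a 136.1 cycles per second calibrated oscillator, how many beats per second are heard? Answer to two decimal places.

8.34 Hz

For a string fixed at both ends, f_n = n·v/(2L) = 1·472.9/(2·1.637) = 144.4411 Hz.
f_beat = |144.4411 − 136.1| = 8.34 Hz.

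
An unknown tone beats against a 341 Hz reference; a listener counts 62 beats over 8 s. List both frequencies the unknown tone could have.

Beat frequency = 62/8 = 7.75 Hz.
|f − 341| = 7.75, so f = 341 ± 7.75.

333.25 Hz or 348.75 Hz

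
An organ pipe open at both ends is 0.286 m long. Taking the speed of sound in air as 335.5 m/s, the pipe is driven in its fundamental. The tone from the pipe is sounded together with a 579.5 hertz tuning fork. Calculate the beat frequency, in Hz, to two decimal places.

7.04 Hz

Open pipe: f_n = n·v/(2L) = 1·335.5/(2·0.286) = 586.5385 Hz.
f_beat = |586.5385 − 579.5| = 7.04 Hz.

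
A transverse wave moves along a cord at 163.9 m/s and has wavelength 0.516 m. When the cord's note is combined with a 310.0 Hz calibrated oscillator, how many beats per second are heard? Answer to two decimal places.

7.64 Hz

Source frequency f = v/λ = 163.9/0.516 = 317.6357 Hz.
f_beat = |317.6357 − 310.0| = 7.64 Hz.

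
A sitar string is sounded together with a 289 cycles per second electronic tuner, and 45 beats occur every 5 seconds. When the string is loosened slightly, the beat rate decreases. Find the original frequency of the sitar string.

298 Hz

Beat frequency = 45/5 = 9 Hz.
|f − 289| = 9, so the sitar string was at either 280 Hz or 298 Hz.
Reducing tension lowers a string's frequency; the adjustment lowers the sitar string's frequency.
The beat rate fell, so the adjustment moved the sitar string toward 289 Hz — it must have started above the reference.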